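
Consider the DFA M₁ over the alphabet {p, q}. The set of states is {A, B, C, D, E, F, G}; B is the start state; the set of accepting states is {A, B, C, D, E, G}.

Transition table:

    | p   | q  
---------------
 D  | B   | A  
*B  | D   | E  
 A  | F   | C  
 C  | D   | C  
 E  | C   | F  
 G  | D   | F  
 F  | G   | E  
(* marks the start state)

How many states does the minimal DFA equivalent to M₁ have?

7

Initial partition by acceptance: {A,B,C,D,E,G} | {F}.
Refine {A,B,C,D,E,G} on symbol p: members go to different blocks, giving {B,C,D,E,G} and {A}.
Split {B,C,D,E,G} by δ(·,q) → {B,C} and {E,G} and {D}.
On input q, block {B,C} splits into {B} and {C}.
On input p, block {E,G} splits into {E} and {G}.
The partition is now stable with 7 blocks: {B} | {F} | {A} | {E} | {D} | {C} | {G}.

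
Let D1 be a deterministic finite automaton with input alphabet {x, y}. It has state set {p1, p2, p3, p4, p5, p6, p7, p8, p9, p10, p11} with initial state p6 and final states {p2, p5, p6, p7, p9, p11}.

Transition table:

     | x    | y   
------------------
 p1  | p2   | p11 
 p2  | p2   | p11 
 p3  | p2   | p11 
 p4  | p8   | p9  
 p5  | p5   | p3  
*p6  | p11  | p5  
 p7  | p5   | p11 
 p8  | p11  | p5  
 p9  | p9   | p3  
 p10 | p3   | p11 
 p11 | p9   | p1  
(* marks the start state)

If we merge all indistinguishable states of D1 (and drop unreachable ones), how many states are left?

4

Reachable states from the start: {p1,p2,p3,p5,p6,p9,p11}. Unreachable: {p4,p7,p8,p10} — drop them.
Start with accepting vs non-accepting: {p2,p5,p6,p9,p11} | {p1,p3}.
On input y, block {p2,p5,p6,p9,p11} splits into {p5,p9,p11} and {p2,p6}.
On input x, block {p2,p6} splits into {p2} and {p6}.
Stable partition: {p5,p9,p11} | {p1,p3} | {p2} | {p6} — 4 equivalence classes.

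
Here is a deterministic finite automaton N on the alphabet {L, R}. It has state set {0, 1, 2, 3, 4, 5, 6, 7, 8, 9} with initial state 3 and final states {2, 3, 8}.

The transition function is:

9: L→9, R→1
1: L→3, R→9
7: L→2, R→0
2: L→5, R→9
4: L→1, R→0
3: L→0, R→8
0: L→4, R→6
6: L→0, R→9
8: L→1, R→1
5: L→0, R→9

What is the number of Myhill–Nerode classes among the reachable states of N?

7

First remove the unreachable states {2,5,7}; 7 states remain.
P0 = {3,8} | {0,1,4,6,9}.
Refine {3,8} on symbol R: members go to different blocks, giving {3} and {8}.
On input L, block {0,1,4,6,9} splits into {0,4,6,9} and {1}.
Refine {0,4,6,9} on symbol L: members go to different blocks, giving {0,6,9} and {4}.
On input L, block {0,6,9} splits into {6,9} and {0}.
On input L, block {6,9} splits into {6} and {9}.
No further refinement is possible. Final partition (7 blocks): {3} | {6} | {8} | {1} | {4} | {0} | {9}.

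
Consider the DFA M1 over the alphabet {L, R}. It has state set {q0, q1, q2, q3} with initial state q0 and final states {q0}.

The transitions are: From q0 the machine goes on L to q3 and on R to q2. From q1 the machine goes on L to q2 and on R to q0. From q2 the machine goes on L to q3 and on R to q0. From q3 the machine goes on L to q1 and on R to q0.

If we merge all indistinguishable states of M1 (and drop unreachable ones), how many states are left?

2

P0 = {q0} | {q1,q2,q3}.
The partition is now stable with 2 blocks: {q0} | {q1,q2,q3}.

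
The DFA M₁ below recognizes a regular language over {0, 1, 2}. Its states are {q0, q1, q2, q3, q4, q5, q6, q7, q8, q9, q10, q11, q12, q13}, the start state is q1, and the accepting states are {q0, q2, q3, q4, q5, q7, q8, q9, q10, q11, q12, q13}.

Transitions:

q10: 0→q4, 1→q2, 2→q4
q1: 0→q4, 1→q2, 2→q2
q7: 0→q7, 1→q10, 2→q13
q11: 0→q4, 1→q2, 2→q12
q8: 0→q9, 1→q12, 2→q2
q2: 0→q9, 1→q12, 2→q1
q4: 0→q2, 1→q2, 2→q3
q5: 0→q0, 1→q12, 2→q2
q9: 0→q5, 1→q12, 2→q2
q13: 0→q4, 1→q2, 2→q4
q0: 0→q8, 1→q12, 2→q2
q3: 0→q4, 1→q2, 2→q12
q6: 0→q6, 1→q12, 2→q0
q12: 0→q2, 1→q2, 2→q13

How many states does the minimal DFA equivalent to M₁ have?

5

States {q6,q7,q10,q11} cannot be reached from the start state, so discard them.
P0 = {q0,q2,q3,q4,q5,q8,q9,q12,q13} | {q1}.
Refine {q0,q2,q3,q4,q5,q8,q9,q12,q13} on symbol 2: members go to different blocks, giving {q0,q3,q4,q5,q8,q9,q12,q13} and {q2}.
Refine {q0,q3,q4,q5,q8,q9,q12,q13} on symbol 0: members go to different blocks, giving {q0,q3,q5,q8,q9,q13} and {q4,q12}.
On input 0, block {q0,q3,q5,q8,q9,q13} splits into {q0,q5,q8,q9} and {q3,q13}.
The partition is now stable with 5 blocks: {q0,q5,q8,q9} | {q1} | {q2} | {q4,q12} | {q3,q13}.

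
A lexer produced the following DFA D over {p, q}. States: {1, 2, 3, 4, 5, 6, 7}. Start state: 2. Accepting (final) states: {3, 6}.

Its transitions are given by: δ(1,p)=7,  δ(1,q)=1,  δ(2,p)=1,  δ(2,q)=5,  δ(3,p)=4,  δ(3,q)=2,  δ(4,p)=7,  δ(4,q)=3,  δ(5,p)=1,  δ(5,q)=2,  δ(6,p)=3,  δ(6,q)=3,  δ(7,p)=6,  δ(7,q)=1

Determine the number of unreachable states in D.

0

Every one of the 7 states is reachable from 2.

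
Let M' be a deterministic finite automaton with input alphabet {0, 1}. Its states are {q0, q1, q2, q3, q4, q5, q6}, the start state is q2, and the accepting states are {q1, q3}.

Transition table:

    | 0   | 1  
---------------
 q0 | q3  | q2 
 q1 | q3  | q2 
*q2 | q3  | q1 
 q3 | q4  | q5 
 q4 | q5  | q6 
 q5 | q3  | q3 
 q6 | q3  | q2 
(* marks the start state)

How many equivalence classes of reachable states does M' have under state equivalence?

First remove the unreachable states {q0}; 6 states remain.
Initial partition by acceptance: {q1,q3} | {q2,q4,q5,q6}.
On input 0, block {q1,q3} splits into {q1} and {q3}.
On input 0, block {q2,q4,q5,q6} splits into {q2,q5,q6} and {q4}.
Split {q2,q5,q6} by δ(·,1) → {q2} and {q5} and {q6}.
No further refinement is possible. Final partition (6 blocks): {q1} | {q2} | {q3} | {q4} | {q5} | {q6}.

6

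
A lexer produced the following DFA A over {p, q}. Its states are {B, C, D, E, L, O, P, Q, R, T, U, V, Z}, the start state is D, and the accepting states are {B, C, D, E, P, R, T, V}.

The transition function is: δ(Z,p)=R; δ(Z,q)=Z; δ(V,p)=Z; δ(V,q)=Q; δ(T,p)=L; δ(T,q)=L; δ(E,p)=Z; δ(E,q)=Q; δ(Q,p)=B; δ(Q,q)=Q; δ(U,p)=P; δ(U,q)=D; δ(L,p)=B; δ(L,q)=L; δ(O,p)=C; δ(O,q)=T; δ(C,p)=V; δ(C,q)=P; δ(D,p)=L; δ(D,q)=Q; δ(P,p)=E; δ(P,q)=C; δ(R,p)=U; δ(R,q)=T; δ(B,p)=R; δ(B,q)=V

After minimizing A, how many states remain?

First remove the unreachable states {O}; 12 states remain.
P0 = {B,C,D,E,P,R,T,V} | {L,Q,U,Z}.
On input p, block {B,C,D,E,P,R,T,V} splits into {D,E,R,T,V} and {B,C,P}.
Refine {D,E,R,T,V} on symbol q: members go to different blocks, giving {D,E,T,V} and {R}.
Split {L,Q,U,Z} by δ(·,p) → {L,Q,U} and {Z}.
Refine {D,E,T,V} on symbol p: members go to different blocks, giving {E,V} and {D,T}.
Split {L,Q,U} by δ(·,q) → {L,Q} and {U}.
Refine {B,C,P} on symbol p: members go to different blocks, giving {C,P} and {B}.
Stable partition: {E,V} | {L,Q} | {C,P} | {R} | {Z} | {D,T} | {U} | {B} — 8 equivalence classes.

8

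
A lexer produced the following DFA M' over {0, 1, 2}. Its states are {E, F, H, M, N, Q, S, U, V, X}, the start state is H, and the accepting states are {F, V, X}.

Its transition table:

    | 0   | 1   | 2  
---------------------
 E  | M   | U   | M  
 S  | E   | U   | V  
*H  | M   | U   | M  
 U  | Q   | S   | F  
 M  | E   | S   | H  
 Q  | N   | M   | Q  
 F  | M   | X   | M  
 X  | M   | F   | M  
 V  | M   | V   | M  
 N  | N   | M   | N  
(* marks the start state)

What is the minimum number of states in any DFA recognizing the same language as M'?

6

All states are reachable from the start state.
Initial partition by acceptance: {F,V,X} | {E,H,M,N,Q,S,U}.
Refine {E,H,M,N,Q,S,U} on symbol 2: members go to different blocks, giving {E,H,M,N,Q} and {S,U}.
On input 1, block {E,H,M,N,Q} splits into {E,H,M} and {N,Q}.
Refine {S,U} on symbol 0: members go to different blocks, giving {S} and {U}.
On input 1, block {E,H,M} splits into {E,H} and {M}.
Stable partition: {F,V,X} | {E,H} | {S} | {N,Q} | {U} | {M} — 6 equivalence classes.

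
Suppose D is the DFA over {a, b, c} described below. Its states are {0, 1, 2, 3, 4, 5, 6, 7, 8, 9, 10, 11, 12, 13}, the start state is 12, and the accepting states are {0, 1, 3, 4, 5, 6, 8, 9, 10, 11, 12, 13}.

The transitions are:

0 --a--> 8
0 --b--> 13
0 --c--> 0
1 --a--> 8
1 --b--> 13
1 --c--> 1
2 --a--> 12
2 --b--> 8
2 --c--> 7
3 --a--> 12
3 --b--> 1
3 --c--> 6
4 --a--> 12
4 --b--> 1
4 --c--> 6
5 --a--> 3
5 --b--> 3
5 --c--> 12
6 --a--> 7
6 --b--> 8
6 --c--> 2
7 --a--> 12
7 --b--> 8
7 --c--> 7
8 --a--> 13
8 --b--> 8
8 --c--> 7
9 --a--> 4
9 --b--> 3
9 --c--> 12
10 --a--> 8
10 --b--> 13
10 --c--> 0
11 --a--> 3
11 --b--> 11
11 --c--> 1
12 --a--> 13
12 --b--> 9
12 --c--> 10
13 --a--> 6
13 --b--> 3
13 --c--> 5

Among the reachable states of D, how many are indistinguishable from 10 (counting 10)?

States {11} cannot be reached from the start state, so discard them.
Start with accepting vs non-accepting: {0,1,3,4,5,6,8,9,10,12,13} | {2,7}.
Refine {0,1,3,4,5,6,8,9,10,12,13} on symbol a: members go to different blocks, giving {0,1,3,4,5,8,9,10,12,13} and {6}.
On input a, block {0,1,3,4,5,8,9,10,12,13} splits into {0,1,3,4,5,8,9,10,12} and {13}.
Refine {0,1,3,4,5,8,9,10,12} on symbol a: members go to different blocks, giving {0,1,3,4,5,9,10} and {8,12}.
Split {0,1,3,4,5,9,10} by δ(·,a) → {0,1,3,4,10} and {5,9}.
Split {0,1,3,4,10} by δ(·,b) → {0,1,10} and {3,4}.
On input b, block {8,12} splits into {8} and {12}.
No further refinement is possible. Final partition (8 blocks): {0,1,10} | {2,7} | {6} | {13} | {8} | {5,9} | {3,4} | {12}.
The equivalence class containing 10 is {0,1,10}, of size 3.

3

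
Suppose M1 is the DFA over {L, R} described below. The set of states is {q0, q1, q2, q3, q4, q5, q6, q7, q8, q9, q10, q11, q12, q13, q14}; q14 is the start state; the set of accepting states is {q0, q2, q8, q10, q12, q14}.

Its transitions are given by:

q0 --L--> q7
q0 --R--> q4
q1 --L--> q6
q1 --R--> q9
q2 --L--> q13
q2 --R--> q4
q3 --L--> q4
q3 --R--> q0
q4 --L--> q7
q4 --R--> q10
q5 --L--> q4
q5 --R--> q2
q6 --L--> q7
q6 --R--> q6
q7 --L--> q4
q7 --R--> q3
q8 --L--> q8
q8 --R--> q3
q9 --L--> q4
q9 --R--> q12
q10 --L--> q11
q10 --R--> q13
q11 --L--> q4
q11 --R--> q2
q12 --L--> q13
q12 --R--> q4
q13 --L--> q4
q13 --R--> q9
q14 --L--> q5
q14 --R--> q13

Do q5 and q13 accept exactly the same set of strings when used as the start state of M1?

Reachable states from the start: {q0,q2,q3,q4,q5,q7,q9,q10,q11,q12,q13,q14}. Unreachable: {q1,q6,q8} — drop them.
Initial partition by acceptance: {q0,q2,q10,q12,q14} | {q3,q4,q5,q7,q9,q11,q13}.
Refine {q3,q4,q5,q7,q9,q11,q13} on symbol R: members go to different blocks, giving {q3,q4,q5,q9,q11} and {q7,q13}.
Split {q0,q2,q10,q12,q14} by δ(·,L) → {q0,q2,q12} and {q10,q14}.
Split {q3,q4,q5,q9,q11} by δ(·,L) → {q3,q5,q9,q11} and {q4}.
No further refinement is possible. Final partition (5 blocks): {q0,q2,q12} | {q3,q5,q9,q11} | {q7,q13} | {q10,q14} | {q4}.
q5 and q13 end up in different blocks, so they are distinguishable. For instance, the string 'R' is accepted from only q5.

No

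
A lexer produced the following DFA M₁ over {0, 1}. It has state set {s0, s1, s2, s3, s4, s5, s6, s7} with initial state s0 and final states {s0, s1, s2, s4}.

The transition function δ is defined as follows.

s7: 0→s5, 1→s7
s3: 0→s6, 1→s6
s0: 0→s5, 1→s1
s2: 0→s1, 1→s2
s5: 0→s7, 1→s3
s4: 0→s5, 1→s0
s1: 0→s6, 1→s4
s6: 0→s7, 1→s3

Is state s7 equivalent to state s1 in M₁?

States {s2} cannot be reached from the start state, so discard them.
Start with accepting vs non-accepting: {s0,s1,s4} | {s3,s5,s6,s7}.
No further refinement is possible. Final partition (2 blocks): {s0,s1,s4} | {s3,s5,s6,s7}.
s7 and s1 end up in different blocks, so they are distinguishable. For instance, the string 'ε' is accepted from only s1.

No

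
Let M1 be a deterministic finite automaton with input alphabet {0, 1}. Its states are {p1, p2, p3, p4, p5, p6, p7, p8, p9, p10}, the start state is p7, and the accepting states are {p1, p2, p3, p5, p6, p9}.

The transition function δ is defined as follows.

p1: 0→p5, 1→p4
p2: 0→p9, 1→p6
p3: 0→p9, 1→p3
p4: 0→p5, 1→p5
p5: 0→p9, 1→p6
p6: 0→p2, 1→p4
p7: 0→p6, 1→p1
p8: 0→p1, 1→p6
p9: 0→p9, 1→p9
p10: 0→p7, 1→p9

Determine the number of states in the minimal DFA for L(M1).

5

States {p3,p8,p10} cannot be reached from the start state, so discard them.
P0 = {p1,p2,p5,p6,p9} | {p4,p7}.
Refine {p1,p2,p5,p6,p9} on symbol 1: members go to different blocks, giving {p2,p5,p9} and {p1,p6}.
Split {p2,p5,p9} by δ(·,1) → {p2,p5} and {p9}.
Split {p4,p7} by δ(·,0) → {p4} and {p7}.
Stable partition: {p2,p5} | {p4} | {p1,p6} | {p9} | {p7} — 5 equivalence classes.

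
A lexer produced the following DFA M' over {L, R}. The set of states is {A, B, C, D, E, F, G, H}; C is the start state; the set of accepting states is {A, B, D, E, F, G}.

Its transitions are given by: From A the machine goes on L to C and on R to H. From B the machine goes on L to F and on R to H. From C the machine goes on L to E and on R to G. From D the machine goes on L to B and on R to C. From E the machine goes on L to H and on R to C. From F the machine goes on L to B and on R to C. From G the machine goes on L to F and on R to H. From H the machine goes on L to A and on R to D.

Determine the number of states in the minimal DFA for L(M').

3

All states are reachable from the start state.
P0 = {A,B,D,E,F,G} | {C,H}.
Refine {A,B,D,E,F,G} on symbol L: members go to different blocks, giving {B,D,F,G} and {A,E}.
Stable partition: {B,D,F,G} | {C,H} | {A,E} — 3 equivalence classes.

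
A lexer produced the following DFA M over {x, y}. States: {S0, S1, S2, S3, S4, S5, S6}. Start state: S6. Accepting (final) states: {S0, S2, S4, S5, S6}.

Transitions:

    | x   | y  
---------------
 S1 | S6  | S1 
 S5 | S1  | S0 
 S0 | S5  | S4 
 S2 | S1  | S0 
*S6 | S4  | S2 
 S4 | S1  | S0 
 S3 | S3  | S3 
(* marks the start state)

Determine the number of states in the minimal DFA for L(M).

3

States {S3} cannot be reached from the start state, so discard them.
Start with accepting vs non-accepting: {S0,S2,S4,S5,S6} | {S1}.
On input x, block {S0,S2,S4,S5,S6} splits into {S2,S4,S5} and {S0,S6}.
Stable partition: {S2,S4,S5} | {S1} | {S0,S6} — 3 equivalence classes.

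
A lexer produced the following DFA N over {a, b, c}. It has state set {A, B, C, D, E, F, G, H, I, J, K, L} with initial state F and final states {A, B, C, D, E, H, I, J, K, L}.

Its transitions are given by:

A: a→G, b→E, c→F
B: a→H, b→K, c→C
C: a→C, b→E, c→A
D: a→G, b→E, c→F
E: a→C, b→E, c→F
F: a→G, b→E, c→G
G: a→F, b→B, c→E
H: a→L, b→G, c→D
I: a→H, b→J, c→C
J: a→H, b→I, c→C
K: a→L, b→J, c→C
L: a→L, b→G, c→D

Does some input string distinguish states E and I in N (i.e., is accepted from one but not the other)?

Yes

All states are reachable from the start state.
Initial partition by acceptance: {A,B,C,D,E,H,I,J,K,L} | {F,G}.
Refine {A,B,C,D,E,H,I,J,K,L} on symbol a: members go to different blocks, giving {B,C,E,H,I,J,K,L} and {A,D}.
Split {B,C,E,H,I,J,K,L} by δ(·,b) → {B,C,E,I,J,K} and {H,L}.
Split {B,C,E,I,J,K} by δ(·,a) → {B,I,J,K} and {C,E}.
Refine {F,G} on symbol b: members go to different blocks, giving {F} and {G}.
Refine {C,E} on symbol c: members go to different blocks, giving {C} and {E}.
The partition is now stable with 7 blocks: {B,I,J,K} | {F} | {A,D} | {H,L} | {C} | {G} | {E}.
E and I end up in different blocks, so they are distinguishable. For instance, the string 'c' is accepted from only I.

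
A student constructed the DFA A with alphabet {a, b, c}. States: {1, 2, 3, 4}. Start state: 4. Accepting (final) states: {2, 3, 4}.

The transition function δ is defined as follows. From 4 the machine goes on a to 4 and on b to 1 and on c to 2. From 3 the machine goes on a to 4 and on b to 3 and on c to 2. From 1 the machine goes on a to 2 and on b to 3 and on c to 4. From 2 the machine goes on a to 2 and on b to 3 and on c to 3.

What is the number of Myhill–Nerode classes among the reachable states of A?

4

Initial partition by acceptance: {2,3,4} | {1}.
Refine {2,3,4} on symbol b: members go to different blocks, giving {2,3} and {4}.
Split {2,3} by δ(·,a) → {2} and {3}.
The partition is now stable with 4 blocks: {2} | {1} | {4} | {3}.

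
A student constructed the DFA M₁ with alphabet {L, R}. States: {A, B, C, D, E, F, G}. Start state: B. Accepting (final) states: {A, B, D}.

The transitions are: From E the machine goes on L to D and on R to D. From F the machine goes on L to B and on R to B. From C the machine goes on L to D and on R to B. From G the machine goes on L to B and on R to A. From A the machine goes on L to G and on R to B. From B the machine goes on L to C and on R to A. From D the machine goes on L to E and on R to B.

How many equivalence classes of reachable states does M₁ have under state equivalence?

Reachable states from the start: {A,B,C,D,E,G}. Unreachable: {F} — drop them.
P0 = {A,B,D} | {C,E,G}.
Stable partition: {A,B,D} | {C,E,G} — 2 equivalence classes.

2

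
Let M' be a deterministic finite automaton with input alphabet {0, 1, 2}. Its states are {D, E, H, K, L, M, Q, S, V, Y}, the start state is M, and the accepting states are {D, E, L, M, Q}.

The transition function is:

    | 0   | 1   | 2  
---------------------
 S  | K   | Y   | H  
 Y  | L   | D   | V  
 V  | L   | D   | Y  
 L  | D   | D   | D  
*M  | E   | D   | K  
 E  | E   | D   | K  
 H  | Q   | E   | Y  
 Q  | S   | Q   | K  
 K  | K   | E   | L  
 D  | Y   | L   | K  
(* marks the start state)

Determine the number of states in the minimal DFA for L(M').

5

Reachable states from the start: {D,E,K,L,M,V,Y}. Unreachable: {H,Q,S} — drop them.
P0 = {D,E,L,M} | {K,V,Y}.
On input 0, block {D,E,L,M} splits into {E,L,M} and {D}.
On input 0, block {E,L,M} splits into {E,M} and {L}.
Refine {K,V,Y} on symbol 0: members go to different blocks, giving {V,Y} and {K}.
No further refinement is possible. Final partition (5 blocks): {E,M} | {V,Y} | {D} | {L} | {K}.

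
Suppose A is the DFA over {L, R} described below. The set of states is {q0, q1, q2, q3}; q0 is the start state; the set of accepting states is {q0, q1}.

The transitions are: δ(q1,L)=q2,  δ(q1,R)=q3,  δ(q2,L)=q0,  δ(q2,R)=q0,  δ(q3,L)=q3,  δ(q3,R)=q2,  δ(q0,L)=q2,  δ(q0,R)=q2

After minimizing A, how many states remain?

States {q1,q3} cannot be reached from the start state, so discard them.
Start with accepting vs non-accepting: {q0} | {q2}.
No further refinement is possible. Final partition (2 blocks): {q0} | {q2}.

2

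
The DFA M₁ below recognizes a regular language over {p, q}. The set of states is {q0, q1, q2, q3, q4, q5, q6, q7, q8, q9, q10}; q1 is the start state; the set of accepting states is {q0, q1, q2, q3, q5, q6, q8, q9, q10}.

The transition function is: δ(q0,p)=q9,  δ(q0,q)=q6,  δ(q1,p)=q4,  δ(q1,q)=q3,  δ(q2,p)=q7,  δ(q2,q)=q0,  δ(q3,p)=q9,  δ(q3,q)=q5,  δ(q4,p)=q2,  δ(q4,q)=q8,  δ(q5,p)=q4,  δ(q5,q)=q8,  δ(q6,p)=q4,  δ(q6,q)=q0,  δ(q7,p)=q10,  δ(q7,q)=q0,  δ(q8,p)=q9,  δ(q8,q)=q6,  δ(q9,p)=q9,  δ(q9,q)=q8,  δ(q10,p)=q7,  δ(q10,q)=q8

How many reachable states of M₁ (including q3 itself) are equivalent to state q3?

3

All states are reachable from the start state.
Initial partition by acceptance: {q0,q1,q2,q3,q5,q6,q8,q9,q10} | {q4,q7}.
Split {q0,q1,q2,q3,q5,q6,q8,q9,q10} by δ(·,p) → {q1,q2,q5,q6,q10} and {q0,q3,q8,q9}.
On input q, block {q0,q3,q8,q9} splits into {q0,q3,q8} and {q9}.
No further refinement is possible. Final partition (4 blocks): {q1,q2,q5,q6,q10} | {q4,q7} | {q0,q3,q8} | {q9}.
The equivalence class containing q3 is {q0,q3,q8}, of size 3.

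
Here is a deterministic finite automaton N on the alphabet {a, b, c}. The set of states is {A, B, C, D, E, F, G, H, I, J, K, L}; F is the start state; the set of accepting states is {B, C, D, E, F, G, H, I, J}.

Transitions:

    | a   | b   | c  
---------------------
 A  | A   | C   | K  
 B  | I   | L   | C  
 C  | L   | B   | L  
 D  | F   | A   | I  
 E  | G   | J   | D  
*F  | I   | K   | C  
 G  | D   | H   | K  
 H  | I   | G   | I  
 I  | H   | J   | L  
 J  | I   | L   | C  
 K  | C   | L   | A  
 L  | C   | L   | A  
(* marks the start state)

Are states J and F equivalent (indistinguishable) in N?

Reachable states from the start: {A,B,C,D,F,G,H,I,J,K,L}. Unreachable: {E} — drop them.
P0 = {B,C,D,F,G,H,I,J} | {A,K,L}.
On input a, block {B,C,D,F,G,H,I,J} splits into {B,D,F,G,H,I,J} and {C}.
Refine {B,D,F,G,H,I,J} on symbol b: members go to different blocks, giving {B,D,F,J} and {G,H,I}.
On input a, block {B,D,F,J} splits into {B,F,J} and {D}.
Split {A,K,L} by δ(·,a) → {K,L} and {A}.
On input a, block {G,H,I} splits into {H,I} and {G}.
Split {H,I} by δ(·,b) → {H} and {I}.
No further refinement is possible. Final partition (8 blocks): {B,F,J} | {K,L} | {C} | {H} | {D} | {A} | {G} | {I}.
J and F lie in the same block of the stable partition, so they are equivalent — no string distinguishes them.

Yes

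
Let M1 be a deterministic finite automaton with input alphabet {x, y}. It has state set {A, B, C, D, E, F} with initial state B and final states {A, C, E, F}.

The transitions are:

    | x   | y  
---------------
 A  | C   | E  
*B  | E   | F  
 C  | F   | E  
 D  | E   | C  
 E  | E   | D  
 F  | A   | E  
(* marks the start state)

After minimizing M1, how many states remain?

Initial partition by acceptance: {A,C,E,F} | {B,D}.
On input y, block {A,C,E,F} splits into {A,C,F} and {E}.
Stable partition: {A,C,F} | {B,D} | {E} — 3 equivalence classes.

3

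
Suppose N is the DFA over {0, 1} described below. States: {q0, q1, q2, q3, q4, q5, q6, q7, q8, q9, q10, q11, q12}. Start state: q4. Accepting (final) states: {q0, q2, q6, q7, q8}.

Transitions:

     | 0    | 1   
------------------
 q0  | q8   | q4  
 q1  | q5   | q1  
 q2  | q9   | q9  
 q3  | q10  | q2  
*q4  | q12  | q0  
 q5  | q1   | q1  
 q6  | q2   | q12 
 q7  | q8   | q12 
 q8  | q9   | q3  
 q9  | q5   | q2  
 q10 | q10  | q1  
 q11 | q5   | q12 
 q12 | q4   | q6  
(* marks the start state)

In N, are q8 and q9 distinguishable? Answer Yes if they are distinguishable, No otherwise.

Reachable states from the start: {q0,q1,q2,q3,q4,q5,q6,q8,q9,q10,q12}. Unreachable: {q7,q11} — drop them.
Initial partition by acceptance: {q0,q2,q6,q8} | {q1,q3,q4,q5,q9,q10,q12}.
On input 0, block {q0,q2,q6,q8} splits into {q0,q6} and {q2,q8}.
Refine {q1,q3,q4,q5,q9,q10,q12} on symbol 1: members go to different blocks, giving {q1,q5,q10} and {q3,q9} and {q4,q12}.
The partition is now stable with 5 blocks: {q0,q6} | {q1,q5,q10} | {q2,q8} | {q3,q9} | {q4,q12}.
q8 and q9 end up in different blocks, so they are distinguishable. For instance, the string 'ε' is accepted from only q8.

Yes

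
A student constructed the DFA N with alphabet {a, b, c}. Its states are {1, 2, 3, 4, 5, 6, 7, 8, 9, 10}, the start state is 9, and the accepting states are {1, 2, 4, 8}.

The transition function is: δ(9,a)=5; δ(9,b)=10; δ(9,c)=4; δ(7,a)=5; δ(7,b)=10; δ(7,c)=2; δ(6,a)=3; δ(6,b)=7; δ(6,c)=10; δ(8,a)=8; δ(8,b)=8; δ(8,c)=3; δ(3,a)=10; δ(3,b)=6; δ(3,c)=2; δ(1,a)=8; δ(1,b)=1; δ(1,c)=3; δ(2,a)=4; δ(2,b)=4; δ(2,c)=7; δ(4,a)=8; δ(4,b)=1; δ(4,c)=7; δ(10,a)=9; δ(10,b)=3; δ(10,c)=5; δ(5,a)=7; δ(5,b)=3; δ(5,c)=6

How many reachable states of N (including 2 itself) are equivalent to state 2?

4

All states are reachable from the start state.
P0 = {1,2,4,8} | {3,5,6,7,9,10}.
Split {3,5,6,7,9,10} by δ(·,c) → {3,7,9} and {5,6,10}.
Stable partition: {1,2,4,8} | {3,7,9} | {5,6,10} — 3 equivalence classes.
The equivalence class containing 2 is {1,2,4,8}, of size 4.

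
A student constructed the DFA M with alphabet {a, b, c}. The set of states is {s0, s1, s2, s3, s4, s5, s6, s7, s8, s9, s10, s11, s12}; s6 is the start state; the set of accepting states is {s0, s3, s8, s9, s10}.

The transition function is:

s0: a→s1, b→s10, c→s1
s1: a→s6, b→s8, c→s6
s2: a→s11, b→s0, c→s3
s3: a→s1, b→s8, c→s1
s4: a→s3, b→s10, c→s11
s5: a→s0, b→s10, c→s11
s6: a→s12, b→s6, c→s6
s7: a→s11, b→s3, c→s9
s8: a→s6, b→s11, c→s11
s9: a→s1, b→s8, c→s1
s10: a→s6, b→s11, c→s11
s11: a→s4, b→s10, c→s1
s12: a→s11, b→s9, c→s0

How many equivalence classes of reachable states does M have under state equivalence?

7

First remove the unreachable states {s2,s5,s7}; 10 states remain.
P0 = {s0,s3,s8,s9,s10} | {s1,s4,s6,s11,s12}.
Split {s0,s3,s8,s9,s10} by δ(·,b) → {s0,s3,s9} and {s8,s10}.
Split {s1,s4,s6,s11,s12} by δ(·,a) → {s1,s6,s11,s12} and {s4}.
Refine {s1,s6,s11,s12} on symbol a: members go to different blocks, giving {s1,s6,s12} and {s11}.
Split {s1,s6,s12} by δ(·,a) → {s1,s6} and {s12}.
On input a, block {s1,s6} splits into {s1} and {s6}.
Stable partition: {s0,s3,s9} | {s1} | {s8,s10} | {s4} | {s11} | {s12} | {s6} — 7 equivalence classes.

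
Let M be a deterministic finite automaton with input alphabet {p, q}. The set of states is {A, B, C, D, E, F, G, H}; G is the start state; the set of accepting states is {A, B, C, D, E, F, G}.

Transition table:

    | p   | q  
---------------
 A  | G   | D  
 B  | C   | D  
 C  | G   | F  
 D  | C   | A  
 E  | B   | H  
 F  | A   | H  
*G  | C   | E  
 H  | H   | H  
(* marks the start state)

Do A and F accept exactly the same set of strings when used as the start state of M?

No

Initial partition by acceptance: {A,B,C,D,E,F,G} | {H}.
Refine {A,B,C,D,E,F,G} on symbol q: members go to different blocks, giving {A,B,C,D,G} and {E,F}.
Refine {A,B,C,D,G} on symbol q: members go to different blocks, giving {A,B,D} and {C,G}.
The partition is now stable with 4 blocks: {A,B,D} | {H} | {E,F} | {C,G}.
A and F end up in different blocks, so they are distinguishable. For instance, the string 'q' is accepted from only A.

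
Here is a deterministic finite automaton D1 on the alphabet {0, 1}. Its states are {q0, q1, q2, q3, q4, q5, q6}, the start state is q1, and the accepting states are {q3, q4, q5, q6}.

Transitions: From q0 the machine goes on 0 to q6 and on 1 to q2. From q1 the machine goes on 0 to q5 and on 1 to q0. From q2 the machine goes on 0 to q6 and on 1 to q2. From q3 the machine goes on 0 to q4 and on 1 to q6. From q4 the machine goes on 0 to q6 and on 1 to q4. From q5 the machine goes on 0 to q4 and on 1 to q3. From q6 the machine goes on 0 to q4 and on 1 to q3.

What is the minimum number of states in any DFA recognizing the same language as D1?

All states are reachable from the start state.
P0 = {q3,q4,q5,q6} | {q0,q1,q2}.
Stable partition: {q3,q4,q5,q6} | {q0,q1,q2} — 2 equivalence classes.

2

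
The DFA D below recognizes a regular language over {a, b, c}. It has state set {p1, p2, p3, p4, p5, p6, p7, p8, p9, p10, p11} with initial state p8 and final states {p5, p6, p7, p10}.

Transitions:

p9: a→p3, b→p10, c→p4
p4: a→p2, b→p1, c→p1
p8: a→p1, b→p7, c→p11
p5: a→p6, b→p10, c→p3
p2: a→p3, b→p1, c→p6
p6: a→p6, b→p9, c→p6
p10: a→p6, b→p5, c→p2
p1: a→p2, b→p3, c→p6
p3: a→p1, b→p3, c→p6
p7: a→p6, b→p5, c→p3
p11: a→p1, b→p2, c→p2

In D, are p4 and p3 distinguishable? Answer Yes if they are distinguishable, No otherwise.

Start with accepting vs non-accepting: {p5,p6,p7,p10} | {p1,p2,p3,p4,p8,p9,p11}.
Refine {p5,p6,p7,p10} on symbol b: members go to different blocks, giving {p5,p7,p10} and {p6}.
Split {p1,p2,p3,p4,p8,p9,p11} by δ(·,b) → {p1,p2,p3,p4,p11} and {p8,p9}.
On input c, block {p1,p2,p3,p4,p11} splits into {p1,p2,p3} and {p4,p11}.
No further refinement is possible. Final partition (5 blocks): {p5,p7,p10} | {p1,p2,p3} | {p6} | {p8,p9} | {p4,p11}.
p4 and p3 end up in different blocks, so they are distinguishable. For instance, the string 'c' is accepted from only p3.

Yes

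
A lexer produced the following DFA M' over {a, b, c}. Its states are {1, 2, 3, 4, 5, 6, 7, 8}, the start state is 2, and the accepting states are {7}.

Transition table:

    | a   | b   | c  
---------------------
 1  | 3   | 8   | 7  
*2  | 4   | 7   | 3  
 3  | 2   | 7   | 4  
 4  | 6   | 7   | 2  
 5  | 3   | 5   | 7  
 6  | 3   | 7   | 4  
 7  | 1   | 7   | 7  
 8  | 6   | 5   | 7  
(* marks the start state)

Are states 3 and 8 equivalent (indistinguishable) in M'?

Initial partition by acceptance: {7} | {1,2,3,4,5,6,8}.
Refine {1,2,3,4,5,6,8} on symbol b: members go to different blocks, giving {2,3,4,6} and {1,5,8}.
No further refinement is possible. Final partition (3 blocks): {7} | {2,3,4,6} | {1,5,8}.
3 and 8 end up in different blocks, so they are distinguishable. For instance, the string 'b' is accepted from only 3.

No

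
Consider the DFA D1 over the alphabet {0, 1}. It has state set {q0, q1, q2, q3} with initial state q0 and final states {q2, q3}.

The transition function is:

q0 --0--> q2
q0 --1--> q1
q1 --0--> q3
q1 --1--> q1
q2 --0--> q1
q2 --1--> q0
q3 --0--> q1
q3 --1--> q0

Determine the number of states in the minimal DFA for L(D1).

2

Every state is reachable, so we keep all 4.
P0 = {q2,q3} | {q0,q1}.
The partition is now stable with 2 blocks: {q2,q3} | {q0,q1}.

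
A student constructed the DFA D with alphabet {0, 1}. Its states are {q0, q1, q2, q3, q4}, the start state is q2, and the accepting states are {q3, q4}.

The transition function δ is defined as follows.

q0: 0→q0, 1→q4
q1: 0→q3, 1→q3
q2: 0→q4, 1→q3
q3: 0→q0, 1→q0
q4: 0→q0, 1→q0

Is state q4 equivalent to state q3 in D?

Yes

Reachable states from the start: {q0,q2,q3,q4}. Unreachable: {q1} — drop them.
Start with accepting vs non-accepting: {q3,q4} | {q0,q2}.
Refine {q0,q2} on symbol 0: members go to different blocks, giving {q0} and {q2}.
The partition is now stable with 3 blocks: {q3,q4} | {q0} | {q2}.
q4 and q3 lie in the same block of the stable partition, so they are equivalent — no string distinguishes them.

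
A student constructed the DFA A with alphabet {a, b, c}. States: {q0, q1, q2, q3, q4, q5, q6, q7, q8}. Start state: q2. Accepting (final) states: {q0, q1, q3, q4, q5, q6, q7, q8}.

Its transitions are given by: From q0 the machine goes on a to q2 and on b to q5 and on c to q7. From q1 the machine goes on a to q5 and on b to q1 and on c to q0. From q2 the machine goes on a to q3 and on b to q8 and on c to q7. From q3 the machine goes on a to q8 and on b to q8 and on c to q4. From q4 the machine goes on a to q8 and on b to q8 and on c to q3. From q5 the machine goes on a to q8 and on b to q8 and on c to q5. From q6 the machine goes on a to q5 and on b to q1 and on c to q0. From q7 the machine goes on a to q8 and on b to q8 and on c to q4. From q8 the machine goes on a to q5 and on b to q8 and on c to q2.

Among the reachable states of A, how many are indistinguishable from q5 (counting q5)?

4

First remove the unreachable states {q0,q1,q6}; 6 states remain.
Initial partition by acceptance: {q3,q4,q5,q7,q8} | {q2}.
Refine {q3,q4,q5,q7,q8} on symbol c: members go to different blocks, giving {q3,q4,q5,q7} and {q8}.
The partition is now stable with 3 blocks: {q3,q4,q5,q7} | {q2} | {q8}.
State q5 belongs to the block {q3,q4,q5,q7}, which has 4 states.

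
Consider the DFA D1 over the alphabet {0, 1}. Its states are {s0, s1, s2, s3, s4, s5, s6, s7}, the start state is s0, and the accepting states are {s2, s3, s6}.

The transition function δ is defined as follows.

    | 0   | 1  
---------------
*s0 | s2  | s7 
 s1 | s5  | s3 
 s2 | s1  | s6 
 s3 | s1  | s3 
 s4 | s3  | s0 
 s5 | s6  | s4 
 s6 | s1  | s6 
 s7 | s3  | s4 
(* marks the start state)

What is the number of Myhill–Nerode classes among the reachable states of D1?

3

All states are reachable from the start state.
Start with accepting vs non-accepting: {s2,s3,s6} | {s0,s1,s4,s5,s7}.
Refine {s0,s1,s4,s5,s7} on symbol 0: members go to different blocks, giving {s0,s4,s5,s7} and {s1}.
The partition is now stable with 3 blocks: {s2,s3,s6} | {s0,s4,s5,s7} | {s1}.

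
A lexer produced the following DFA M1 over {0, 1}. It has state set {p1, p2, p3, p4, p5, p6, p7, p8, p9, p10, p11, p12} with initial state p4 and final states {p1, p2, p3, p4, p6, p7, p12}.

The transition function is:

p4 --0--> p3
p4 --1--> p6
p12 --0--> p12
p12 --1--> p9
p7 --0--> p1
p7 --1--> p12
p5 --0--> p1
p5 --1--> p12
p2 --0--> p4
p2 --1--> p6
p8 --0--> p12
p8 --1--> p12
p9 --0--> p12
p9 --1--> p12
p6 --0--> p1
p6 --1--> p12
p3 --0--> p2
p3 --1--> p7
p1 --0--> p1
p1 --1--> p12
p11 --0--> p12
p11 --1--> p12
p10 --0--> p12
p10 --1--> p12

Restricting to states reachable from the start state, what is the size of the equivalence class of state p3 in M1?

3

States {p5,p8,p10,p11} cannot be reached from the start state, so discard them.
Initial partition by acceptance: {p1,p2,p3,p4,p6,p7,p12} | {p9}.
Split {p1,p2,p3,p4,p6,p7,p12} by δ(·,1) → {p1,p2,p3,p4,p6,p7} and {p12}.
Split {p1,p2,p3,p4,p6,p7} by δ(·,1) → {p1,p6,p7} and {p2,p3,p4}.
The partition is now stable with 4 blocks: {p1,p6,p7} | {p9} | {p12} | {p2,p3,p4}.
The equivalence class containing p3 is {p2,p3,p4}, of size 3.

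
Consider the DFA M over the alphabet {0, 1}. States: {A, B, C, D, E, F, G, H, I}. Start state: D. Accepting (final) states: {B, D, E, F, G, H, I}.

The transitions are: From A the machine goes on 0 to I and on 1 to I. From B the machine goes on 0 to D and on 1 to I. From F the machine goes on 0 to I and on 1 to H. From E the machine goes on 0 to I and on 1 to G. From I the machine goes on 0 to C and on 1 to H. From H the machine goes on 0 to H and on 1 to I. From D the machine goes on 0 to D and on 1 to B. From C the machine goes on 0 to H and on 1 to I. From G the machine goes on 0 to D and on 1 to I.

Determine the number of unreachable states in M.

No path from D leads to A, E, F, G; the other 5 states are all reachable.

4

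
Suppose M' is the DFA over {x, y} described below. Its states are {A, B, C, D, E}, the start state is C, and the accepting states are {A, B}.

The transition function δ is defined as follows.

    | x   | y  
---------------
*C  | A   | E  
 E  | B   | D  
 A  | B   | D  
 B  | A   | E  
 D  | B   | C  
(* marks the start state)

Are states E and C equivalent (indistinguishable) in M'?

Initial partition by acceptance: {A,B} | {C,D,E}.
The partition is now stable with 2 blocks: {A,B} | {C,D,E}.
E and C lie in the same block of the stable partition, so they are equivalent — no string distinguishes them.

Yes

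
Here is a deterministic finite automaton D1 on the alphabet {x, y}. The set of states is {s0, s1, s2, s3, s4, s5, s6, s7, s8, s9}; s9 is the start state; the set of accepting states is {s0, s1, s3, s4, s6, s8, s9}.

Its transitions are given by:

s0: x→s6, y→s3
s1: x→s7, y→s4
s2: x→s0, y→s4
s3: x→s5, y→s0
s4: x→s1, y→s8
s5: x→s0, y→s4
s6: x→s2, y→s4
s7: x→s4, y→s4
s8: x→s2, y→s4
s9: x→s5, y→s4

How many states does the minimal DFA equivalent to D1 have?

All states are reachable from the start state.
Initial partition by acceptance: {s0,s1,s3,s4,s6,s8,s9} | {s2,s5,s7}.
Refine {s0,s1,s3,s4,s6,s8,s9} on symbol x: members go to different blocks, giving {s1,s3,s6,s8,s9} and {s0,s4}.
Stable partition: {s1,s3,s6,s8,s9} | {s2,s5,s7} | {s0,s4} — 3 equivalence classes.

3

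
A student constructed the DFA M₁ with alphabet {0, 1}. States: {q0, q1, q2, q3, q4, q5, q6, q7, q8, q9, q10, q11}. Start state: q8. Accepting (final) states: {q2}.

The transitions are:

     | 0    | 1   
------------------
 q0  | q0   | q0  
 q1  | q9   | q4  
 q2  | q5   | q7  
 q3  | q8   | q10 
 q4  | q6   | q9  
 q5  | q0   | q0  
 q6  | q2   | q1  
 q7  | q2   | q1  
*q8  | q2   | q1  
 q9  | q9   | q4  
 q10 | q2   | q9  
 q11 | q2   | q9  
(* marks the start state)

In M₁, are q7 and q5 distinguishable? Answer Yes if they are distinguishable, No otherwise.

Yes

Reachable states from the start: {q0,q1,q2,q4,q5,q6,q7,q8,q9}. Unreachable: {q3,q10,q11} — drop them.
Start with accepting vs non-accepting: {q2} | {q0,q1,q4,q5,q6,q7,q8,q9}.
Refine {q0,q1,q4,q5,q6,q7,q8,q9} on symbol 0: members go to different blocks, giving {q0,q1,q4,q5,q9} and {q6,q7,q8}.
On input 0, block {q0,q1,q4,q5,q9} splits into {q0,q1,q5,q9} and {q4}.
Refine {q0,q1,q5,q9} on symbol 1: members go to different blocks, giving {q0,q5} and {q1,q9}.
The partition is now stable with 5 blocks: {q2} | {q0,q5} | {q6,q7,q8} | {q4} | {q1,q9}.
q7 and q5 end up in different blocks, so they are distinguishable. For instance, the string '0' is accepted from only q7.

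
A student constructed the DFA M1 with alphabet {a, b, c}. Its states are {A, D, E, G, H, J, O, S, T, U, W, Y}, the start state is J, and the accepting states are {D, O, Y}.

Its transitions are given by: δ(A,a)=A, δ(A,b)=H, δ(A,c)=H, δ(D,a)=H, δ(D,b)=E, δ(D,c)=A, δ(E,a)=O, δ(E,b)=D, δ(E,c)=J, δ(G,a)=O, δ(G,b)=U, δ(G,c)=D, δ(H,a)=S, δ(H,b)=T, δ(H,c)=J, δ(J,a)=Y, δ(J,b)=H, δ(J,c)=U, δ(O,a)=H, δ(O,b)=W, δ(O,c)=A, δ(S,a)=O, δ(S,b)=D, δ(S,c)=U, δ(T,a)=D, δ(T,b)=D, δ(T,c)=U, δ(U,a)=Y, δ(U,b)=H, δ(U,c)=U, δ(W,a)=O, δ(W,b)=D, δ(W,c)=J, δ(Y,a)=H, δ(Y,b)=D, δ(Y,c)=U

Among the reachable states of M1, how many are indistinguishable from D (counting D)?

2

States {G} cannot be reached from the start state, so discard them.
Initial partition by acceptance: {D,O,Y} | {A,E,H,J,S,T,U,W}.
Split {D,O,Y} by δ(·,b) → {D,O} and {Y}.
Refine {A,E,H,J,S,T,U,W} on symbol a: members go to different blocks, giving {E,S,T,W} and {A,H} and {J,U}.
Refine {A,H} on symbol a: members go to different blocks, giving {A} and {H}.
The partition is now stable with 6 blocks: {D,O} | {E,S,T,W} | {Y} | {A} | {J,U} | {H}.
The equivalence class containing D is {D,O}, of size 2.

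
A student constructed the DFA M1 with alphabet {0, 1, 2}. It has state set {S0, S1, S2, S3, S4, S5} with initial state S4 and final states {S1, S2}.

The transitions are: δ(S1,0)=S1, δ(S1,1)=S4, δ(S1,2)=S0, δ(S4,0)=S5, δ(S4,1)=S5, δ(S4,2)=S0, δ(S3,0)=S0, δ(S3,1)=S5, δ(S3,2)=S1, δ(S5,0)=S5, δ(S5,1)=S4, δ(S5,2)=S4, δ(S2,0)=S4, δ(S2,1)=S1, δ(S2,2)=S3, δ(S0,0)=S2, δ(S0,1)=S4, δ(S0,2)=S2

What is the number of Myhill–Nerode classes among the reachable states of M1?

6

Every state is reachable, so we keep all 6.
Initial partition by acceptance: {S1,S2} | {S0,S3,S4,S5}.
On input 0, block {S1,S2} splits into {S1} and {S2}.
Split {S0,S3,S4,S5} by δ(·,0) → {S3,S4,S5} and {S0}.
Split {S3,S4,S5} by δ(·,0) → {S4,S5} and {S3}.
Refine {S4,S5} on symbol 2: members go to different blocks, giving {S4} and {S5}.
Stable partition: {S1} | {S4} | {S2} | {S0} | {S3} | {S5} — 6 equivalence classes.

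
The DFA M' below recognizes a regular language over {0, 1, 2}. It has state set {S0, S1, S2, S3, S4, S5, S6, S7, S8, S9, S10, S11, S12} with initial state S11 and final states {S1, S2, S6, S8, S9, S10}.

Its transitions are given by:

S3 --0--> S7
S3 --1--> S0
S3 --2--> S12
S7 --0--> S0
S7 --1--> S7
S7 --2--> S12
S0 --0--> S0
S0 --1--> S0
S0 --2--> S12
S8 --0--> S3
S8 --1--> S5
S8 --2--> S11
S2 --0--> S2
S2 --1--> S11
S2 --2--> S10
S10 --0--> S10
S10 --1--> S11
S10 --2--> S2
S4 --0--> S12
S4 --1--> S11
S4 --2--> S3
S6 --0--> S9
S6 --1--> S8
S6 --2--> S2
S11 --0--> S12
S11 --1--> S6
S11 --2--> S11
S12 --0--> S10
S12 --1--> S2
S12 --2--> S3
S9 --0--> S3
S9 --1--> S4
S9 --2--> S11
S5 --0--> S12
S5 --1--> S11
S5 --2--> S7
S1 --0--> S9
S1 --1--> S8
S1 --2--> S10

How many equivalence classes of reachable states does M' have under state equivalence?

Reachable states from the start: {S0,S2,S3,S4,S5,S6,S7,S8,S9,S10,S11,S12}. Unreachable: {S1} — drop them.
P0 = {S2,S6,S8,S9,S10} | {S0,S3,S4,S5,S7,S11,S12}.
Split {S2,S6,S8,S9,S10} by δ(·,0) → {S2,S6,S10} and {S8,S9}.
Split {S2,S6,S10} by δ(·,0) → {S2,S10} and {S6}.
Split {S0,S3,S4,S5,S7,S11,S12} by δ(·,0) → {S0,S3,S4,S5,S7,S11} and {S12}.
Split {S0,S3,S4,S5,S7,S11} by δ(·,0) → {S0,S3,S7} and {S4,S5,S11}.
Split {S4,S5,S11} by δ(·,1) → {S4,S5} and {S11}.
Stable partition: {S2,S10} | {S0,S3,S7} | {S8,S9} | {S6} | {S12} | {S4,S5} | {S11} — 7 equivalence classes.

7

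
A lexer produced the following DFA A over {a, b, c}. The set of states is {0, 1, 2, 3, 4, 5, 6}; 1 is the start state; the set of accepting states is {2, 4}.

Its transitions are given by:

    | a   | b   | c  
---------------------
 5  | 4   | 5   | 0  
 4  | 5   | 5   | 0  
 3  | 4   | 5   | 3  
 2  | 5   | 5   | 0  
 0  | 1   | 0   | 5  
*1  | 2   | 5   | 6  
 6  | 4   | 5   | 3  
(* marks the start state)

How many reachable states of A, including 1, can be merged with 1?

3

All states are reachable from the start state.
Initial partition by acceptance: {2,4} | {0,1,3,5,6}.
Split {0,1,3,5,6} by δ(·,a) → {1,3,5,6} and {0}.
Split {1,3,5,6} by δ(·,c) → {1,3,6} and {5}.
The partition is now stable with 4 blocks: {2,4} | {1,3,6} | {0} | {5}.
The equivalence class containing 1 is {1,3,6}, of size 3.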